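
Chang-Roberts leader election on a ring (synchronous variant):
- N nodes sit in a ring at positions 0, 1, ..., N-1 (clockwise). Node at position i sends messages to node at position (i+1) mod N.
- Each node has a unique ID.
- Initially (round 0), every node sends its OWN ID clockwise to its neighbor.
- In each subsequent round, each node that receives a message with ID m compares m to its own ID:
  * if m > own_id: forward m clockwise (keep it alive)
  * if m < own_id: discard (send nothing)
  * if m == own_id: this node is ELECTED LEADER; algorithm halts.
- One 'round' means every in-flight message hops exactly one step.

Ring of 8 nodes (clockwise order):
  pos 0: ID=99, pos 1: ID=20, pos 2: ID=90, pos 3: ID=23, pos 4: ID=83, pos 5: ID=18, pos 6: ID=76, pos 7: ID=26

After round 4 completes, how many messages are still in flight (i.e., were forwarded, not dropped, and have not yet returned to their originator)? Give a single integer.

Answer: 2

Derivation:
Round 1: pos1(id20) recv 99: fwd; pos2(id90) recv 20: drop; pos3(id23) recv 90: fwd; pos4(id83) recv 23: drop; pos5(id18) recv 83: fwd; pos6(id76) recv 18: drop; pos7(id26) recv 76: fwd; pos0(id99) recv 26: drop
Round 2: pos2(id90) recv 99: fwd; pos4(id83) recv 90: fwd; pos6(id76) recv 83: fwd; pos0(id99) recv 76: drop
Round 3: pos3(id23) recv 99: fwd; pos5(id18) recv 90: fwd; pos7(id26) recv 83: fwd
Round 4: pos4(id83) recv 99: fwd; pos6(id76) recv 90: fwd; pos0(id99) recv 83: drop
After round 4: 2 messages still in flight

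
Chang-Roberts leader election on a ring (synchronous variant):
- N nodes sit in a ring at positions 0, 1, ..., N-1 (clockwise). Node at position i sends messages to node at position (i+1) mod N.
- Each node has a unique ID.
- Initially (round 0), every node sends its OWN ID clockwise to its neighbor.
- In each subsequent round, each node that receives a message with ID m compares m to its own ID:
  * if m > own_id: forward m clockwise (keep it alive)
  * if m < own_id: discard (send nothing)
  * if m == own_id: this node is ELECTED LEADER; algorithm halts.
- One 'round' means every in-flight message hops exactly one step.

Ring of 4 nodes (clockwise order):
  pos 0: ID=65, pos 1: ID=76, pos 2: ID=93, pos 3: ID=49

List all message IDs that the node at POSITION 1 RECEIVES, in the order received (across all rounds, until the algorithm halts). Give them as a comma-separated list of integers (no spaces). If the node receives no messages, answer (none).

Round 1: pos1(id76) recv 65: drop; pos2(id93) recv 76: drop; pos3(id49) recv 93: fwd; pos0(id65) recv 49: drop
Round 2: pos0(id65) recv 93: fwd
Round 3: pos1(id76) recv 93: fwd
Round 4: pos2(id93) recv 93: ELECTED

Answer: 65,93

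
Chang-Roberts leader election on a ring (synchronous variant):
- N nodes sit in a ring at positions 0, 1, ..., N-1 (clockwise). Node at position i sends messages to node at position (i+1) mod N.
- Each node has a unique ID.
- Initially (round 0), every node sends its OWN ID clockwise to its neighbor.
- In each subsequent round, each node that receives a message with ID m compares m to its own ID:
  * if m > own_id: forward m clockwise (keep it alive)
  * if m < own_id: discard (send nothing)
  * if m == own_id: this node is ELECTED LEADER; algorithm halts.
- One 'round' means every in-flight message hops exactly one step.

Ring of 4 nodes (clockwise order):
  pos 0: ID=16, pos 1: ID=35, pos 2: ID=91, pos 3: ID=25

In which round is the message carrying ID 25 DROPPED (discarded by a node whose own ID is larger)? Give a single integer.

Round 1: pos1(id35) recv 16: drop; pos2(id91) recv 35: drop; pos3(id25) recv 91: fwd; pos0(id16) recv 25: fwd
Round 2: pos0(id16) recv 91: fwd; pos1(id35) recv 25: drop
Round 3: pos1(id35) recv 91: fwd
Round 4: pos2(id91) recv 91: ELECTED
Message ID 25 originates at pos 3; dropped at pos 1 in round 2

Answer: 2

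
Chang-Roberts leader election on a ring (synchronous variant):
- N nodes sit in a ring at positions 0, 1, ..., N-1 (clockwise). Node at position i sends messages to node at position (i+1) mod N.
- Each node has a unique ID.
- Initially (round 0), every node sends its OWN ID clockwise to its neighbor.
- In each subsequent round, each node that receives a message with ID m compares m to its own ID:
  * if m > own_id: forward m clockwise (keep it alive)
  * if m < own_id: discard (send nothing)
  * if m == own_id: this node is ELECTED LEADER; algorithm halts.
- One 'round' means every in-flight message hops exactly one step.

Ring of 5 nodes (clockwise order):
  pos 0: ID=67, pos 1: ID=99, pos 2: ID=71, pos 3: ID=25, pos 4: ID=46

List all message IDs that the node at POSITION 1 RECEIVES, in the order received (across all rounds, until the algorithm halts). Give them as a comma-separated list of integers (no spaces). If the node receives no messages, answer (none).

Answer: 67,71,99

Derivation:
Round 1: pos1(id99) recv 67: drop; pos2(id71) recv 99: fwd; pos3(id25) recv 71: fwd; pos4(id46) recv 25: drop; pos0(id67) recv 46: drop
Round 2: pos3(id25) recv 99: fwd; pos4(id46) recv 71: fwd
Round 3: pos4(id46) recv 99: fwd; pos0(id67) recv 71: fwd
Round 4: pos0(id67) recv 99: fwd; pos1(id99) recv 71: drop
Round 5: pos1(id99) recv 99: ELECTED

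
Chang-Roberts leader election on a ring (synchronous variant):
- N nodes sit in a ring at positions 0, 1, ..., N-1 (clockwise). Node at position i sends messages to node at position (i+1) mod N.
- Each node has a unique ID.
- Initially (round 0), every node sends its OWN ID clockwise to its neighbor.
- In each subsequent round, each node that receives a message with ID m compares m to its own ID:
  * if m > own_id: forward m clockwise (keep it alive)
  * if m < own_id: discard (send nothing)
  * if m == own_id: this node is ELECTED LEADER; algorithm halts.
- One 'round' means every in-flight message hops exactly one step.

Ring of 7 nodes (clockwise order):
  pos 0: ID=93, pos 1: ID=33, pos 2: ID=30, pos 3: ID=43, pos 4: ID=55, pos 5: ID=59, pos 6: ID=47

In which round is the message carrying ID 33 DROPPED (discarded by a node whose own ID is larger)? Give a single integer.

Answer: 2

Derivation:
Round 1: pos1(id33) recv 93: fwd; pos2(id30) recv 33: fwd; pos3(id43) recv 30: drop; pos4(id55) recv 43: drop; pos5(id59) recv 55: drop; pos6(id47) recv 59: fwd; pos0(id93) recv 47: drop
Round 2: pos2(id30) recv 93: fwd; pos3(id43) recv 33: drop; pos0(id93) recv 59: drop
Round 3: pos3(id43) recv 93: fwd
Round 4: pos4(id55) recv 93: fwd
Round 5: pos5(id59) recv 93: fwd
Round 6: pos6(id47) recv 93: fwd
Round 7: pos0(id93) recv 93: ELECTED
Message ID 33 originates at pos 1; dropped at pos 3 in round 2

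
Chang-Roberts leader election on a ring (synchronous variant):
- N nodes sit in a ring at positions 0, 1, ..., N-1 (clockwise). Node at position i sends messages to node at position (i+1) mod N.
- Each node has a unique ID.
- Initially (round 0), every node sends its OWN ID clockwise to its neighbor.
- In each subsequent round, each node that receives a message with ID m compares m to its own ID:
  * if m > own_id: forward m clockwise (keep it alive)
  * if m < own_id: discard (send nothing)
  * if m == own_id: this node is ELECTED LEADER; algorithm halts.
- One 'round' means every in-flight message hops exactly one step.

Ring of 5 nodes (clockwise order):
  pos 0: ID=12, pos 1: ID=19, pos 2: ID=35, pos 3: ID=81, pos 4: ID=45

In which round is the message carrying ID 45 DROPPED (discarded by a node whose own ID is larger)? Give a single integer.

Answer: 4

Derivation:
Round 1: pos1(id19) recv 12: drop; pos2(id35) recv 19: drop; pos3(id81) recv 35: drop; pos4(id45) recv 81: fwd; pos0(id12) recv 45: fwd
Round 2: pos0(id12) recv 81: fwd; pos1(id19) recv 45: fwd
Round 3: pos1(id19) recv 81: fwd; pos2(id35) recv 45: fwd
Round 4: pos2(id35) recv 81: fwd; pos3(id81) recv 45: drop
Round 5: pos3(id81) recv 81: ELECTED
Message ID 45 originates at pos 4; dropped at pos 3 in round 4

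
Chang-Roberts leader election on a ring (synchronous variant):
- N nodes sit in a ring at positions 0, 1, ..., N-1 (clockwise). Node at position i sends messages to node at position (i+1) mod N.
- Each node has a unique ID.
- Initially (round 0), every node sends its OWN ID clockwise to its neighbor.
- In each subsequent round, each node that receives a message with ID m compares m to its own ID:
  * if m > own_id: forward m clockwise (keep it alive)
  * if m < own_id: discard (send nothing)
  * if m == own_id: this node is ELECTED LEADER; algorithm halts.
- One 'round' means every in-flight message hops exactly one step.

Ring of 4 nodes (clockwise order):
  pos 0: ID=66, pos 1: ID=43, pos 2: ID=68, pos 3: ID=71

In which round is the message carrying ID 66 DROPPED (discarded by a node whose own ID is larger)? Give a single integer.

Round 1: pos1(id43) recv 66: fwd; pos2(id68) recv 43: drop; pos3(id71) recv 68: drop; pos0(id66) recv 71: fwd
Round 2: pos2(id68) recv 66: drop; pos1(id43) recv 71: fwd
Round 3: pos2(id68) recv 71: fwd
Round 4: pos3(id71) recv 71: ELECTED
Message ID 66 originates at pos 0; dropped at pos 2 in round 2

Answer: 2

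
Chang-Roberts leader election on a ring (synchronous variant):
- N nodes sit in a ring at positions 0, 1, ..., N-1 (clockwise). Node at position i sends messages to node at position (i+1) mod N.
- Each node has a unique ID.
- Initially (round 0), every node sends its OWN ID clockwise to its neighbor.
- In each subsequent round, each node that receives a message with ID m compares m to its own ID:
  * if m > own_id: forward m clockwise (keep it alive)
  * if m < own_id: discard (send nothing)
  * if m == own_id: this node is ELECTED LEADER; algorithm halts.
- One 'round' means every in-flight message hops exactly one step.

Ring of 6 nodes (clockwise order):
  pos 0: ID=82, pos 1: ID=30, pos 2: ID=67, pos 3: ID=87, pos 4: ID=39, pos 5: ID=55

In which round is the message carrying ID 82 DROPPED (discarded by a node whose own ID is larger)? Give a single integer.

Round 1: pos1(id30) recv 82: fwd; pos2(id67) recv 30: drop; pos3(id87) recv 67: drop; pos4(id39) recv 87: fwd; pos5(id55) recv 39: drop; pos0(id82) recv 55: drop
Round 2: pos2(id67) recv 82: fwd; pos5(id55) recv 87: fwd
Round 3: pos3(id87) recv 82: drop; pos0(id82) recv 87: fwd
Round 4: pos1(id30) recv 87: fwd
Round 5: pos2(id67) recv 87: fwd
Round 6: pos3(id87) recv 87: ELECTED
Message ID 82 originates at pos 0; dropped at pos 3 in round 3

Answer: 3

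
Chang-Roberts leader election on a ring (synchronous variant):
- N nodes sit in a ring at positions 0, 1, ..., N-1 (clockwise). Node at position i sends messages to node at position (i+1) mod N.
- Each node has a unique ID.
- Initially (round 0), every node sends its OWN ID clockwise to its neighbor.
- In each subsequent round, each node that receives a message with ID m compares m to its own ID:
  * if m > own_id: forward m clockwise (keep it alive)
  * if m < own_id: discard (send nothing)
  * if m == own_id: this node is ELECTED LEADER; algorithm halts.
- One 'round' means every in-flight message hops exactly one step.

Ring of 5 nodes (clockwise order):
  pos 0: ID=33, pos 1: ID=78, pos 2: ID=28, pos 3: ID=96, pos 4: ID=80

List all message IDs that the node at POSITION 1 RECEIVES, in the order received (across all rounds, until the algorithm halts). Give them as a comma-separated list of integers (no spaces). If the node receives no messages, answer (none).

Round 1: pos1(id78) recv 33: drop; pos2(id28) recv 78: fwd; pos3(id96) recv 28: drop; pos4(id80) recv 96: fwd; pos0(id33) recv 80: fwd
Round 2: pos3(id96) recv 78: drop; pos0(id33) recv 96: fwd; pos1(id78) recv 80: fwd
Round 3: pos1(id78) recv 96: fwd; pos2(id28) recv 80: fwd
Round 4: pos2(id28) recv 96: fwd; pos3(id96) recv 80: drop
Round 5: pos3(id96) recv 96: ELECTED

Answer: 33,80,96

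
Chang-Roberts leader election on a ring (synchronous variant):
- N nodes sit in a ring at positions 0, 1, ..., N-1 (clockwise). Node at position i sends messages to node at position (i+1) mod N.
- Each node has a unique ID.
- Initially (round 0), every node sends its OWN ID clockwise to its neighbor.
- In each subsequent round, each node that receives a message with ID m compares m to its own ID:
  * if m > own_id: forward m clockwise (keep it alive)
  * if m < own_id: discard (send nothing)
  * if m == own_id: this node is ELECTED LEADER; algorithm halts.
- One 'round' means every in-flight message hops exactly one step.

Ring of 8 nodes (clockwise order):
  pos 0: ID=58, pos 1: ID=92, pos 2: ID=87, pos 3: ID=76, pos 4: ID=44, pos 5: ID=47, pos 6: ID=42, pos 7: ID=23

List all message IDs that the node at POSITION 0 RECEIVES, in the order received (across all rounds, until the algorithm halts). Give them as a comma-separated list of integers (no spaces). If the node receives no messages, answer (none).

Answer: 23,42,47,76,87,92

Derivation:
Round 1: pos1(id92) recv 58: drop; pos2(id87) recv 92: fwd; pos3(id76) recv 87: fwd; pos4(id44) recv 76: fwd; pos5(id47) recv 44: drop; pos6(id42) recv 47: fwd; pos7(id23) recv 42: fwd; pos0(id58) recv 23: drop
Round 2: pos3(id76) recv 92: fwd; pos4(id44) recv 87: fwd; pos5(id47) recv 76: fwd; pos7(id23) recv 47: fwd; pos0(id58) recv 42: drop
Round 3: pos4(id44) recv 92: fwd; pos5(id47) recv 87: fwd; pos6(id42) recv 76: fwd; pos0(id58) recv 47: drop
Round 4: pos5(id47) recv 92: fwd; pos6(id42) recv 87: fwd; pos7(id23) recv 76: fwd
Round 5: pos6(id42) recv 92: fwd; pos7(id23) recv 87: fwd; pos0(id58) recv 76: fwd
Round 6: pos7(id23) recv 92: fwd; pos0(id58) recv 87: fwd; pos1(id92) recv 76: drop
Round 7: pos0(id58) recv 92: fwd; pos1(id92) recv 87: drop
Round 8: pos1(id92) recv 92: ELECTED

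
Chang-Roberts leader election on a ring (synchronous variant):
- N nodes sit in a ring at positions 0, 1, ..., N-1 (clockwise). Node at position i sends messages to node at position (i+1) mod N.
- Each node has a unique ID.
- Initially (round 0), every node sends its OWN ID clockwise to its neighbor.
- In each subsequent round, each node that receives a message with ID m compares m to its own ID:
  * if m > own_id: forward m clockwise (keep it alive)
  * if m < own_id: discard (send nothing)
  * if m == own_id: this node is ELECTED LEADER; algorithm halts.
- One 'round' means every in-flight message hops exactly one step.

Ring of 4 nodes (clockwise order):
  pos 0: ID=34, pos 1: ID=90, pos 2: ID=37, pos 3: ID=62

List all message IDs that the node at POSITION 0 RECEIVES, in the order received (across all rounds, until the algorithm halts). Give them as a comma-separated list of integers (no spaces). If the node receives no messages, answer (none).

Round 1: pos1(id90) recv 34: drop; pos2(id37) recv 90: fwd; pos3(id62) recv 37: drop; pos0(id34) recv 62: fwd
Round 2: pos3(id62) recv 90: fwd; pos1(id90) recv 62: drop
Round 3: pos0(id34) recv 90: fwd
Round 4: pos1(id90) recv 90: ELECTED

Answer: 62,90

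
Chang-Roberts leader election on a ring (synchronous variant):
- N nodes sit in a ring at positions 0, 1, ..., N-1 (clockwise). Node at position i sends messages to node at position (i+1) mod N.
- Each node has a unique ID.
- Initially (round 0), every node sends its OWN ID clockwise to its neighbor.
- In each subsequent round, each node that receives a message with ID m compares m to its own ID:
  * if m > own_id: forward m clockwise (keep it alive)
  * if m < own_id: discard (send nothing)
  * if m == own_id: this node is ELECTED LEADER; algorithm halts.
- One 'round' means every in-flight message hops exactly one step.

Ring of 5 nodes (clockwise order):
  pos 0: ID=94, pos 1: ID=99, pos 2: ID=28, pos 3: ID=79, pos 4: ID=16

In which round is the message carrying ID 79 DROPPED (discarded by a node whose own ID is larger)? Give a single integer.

Answer: 2

Derivation:
Round 1: pos1(id99) recv 94: drop; pos2(id28) recv 99: fwd; pos3(id79) recv 28: drop; pos4(id16) recv 79: fwd; pos0(id94) recv 16: drop
Round 2: pos3(id79) recv 99: fwd; pos0(id94) recv 79: drop
Round 3: pos4(id16) recv 99: fwd
Round 4: pos0(id94) recv 99: fwd
Round 5: pos1(id99) recv 99: ELECTED
Message ID 79 originates at pos 3; dropped at pos 0 in round 2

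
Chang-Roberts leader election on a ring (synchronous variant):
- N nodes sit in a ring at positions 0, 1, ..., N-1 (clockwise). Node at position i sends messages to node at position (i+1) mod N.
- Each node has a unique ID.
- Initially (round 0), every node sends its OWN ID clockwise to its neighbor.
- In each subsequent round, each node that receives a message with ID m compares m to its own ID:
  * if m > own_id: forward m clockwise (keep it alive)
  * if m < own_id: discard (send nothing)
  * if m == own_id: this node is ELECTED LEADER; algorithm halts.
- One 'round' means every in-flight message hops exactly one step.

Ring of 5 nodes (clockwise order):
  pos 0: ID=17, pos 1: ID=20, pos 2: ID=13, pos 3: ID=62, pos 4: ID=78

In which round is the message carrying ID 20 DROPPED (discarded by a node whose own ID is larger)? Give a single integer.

Round 1: pos1(id20) recv 17: drop; pos2(id13) recv 20: fwd; pos3(id62) recv 13: drop; pos4(id78) recv 62: drop; pos0(id17) recv 78: fwd
Round 2: pos3(id62) recv 20: drop; pos1(id20) recv 78: fwd
Round 3: pos2(id13) recv 78: fwd
Round 4: pos3(id62) recv 78: fwd
Round 5: pos4(id78) recv 78: ELECTED
Message ID 20 originates at pos 1; dropped at pos 3 in round 2

Answer: 2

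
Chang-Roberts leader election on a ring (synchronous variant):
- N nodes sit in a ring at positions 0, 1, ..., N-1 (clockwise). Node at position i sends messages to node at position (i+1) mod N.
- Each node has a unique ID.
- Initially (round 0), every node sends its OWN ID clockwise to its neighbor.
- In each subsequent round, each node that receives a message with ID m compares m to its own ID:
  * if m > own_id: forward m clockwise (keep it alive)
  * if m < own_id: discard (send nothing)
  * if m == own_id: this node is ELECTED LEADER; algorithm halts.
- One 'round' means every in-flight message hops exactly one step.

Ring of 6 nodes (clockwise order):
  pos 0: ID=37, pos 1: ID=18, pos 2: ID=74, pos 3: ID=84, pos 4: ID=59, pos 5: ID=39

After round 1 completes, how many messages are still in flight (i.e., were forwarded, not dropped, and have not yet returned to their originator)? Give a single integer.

Answer: 4

Derivation:
Round 1: pos1(id18) recv 37: fwd; pos2(id74) recv 18: drop; pos3(id84) recv 74: drop; pos4(id59) recv 84: fwd; pos5(id39) recv 59: fwd; pos0(id37) recv 39: fwd
After round 1: 4 messages still in flight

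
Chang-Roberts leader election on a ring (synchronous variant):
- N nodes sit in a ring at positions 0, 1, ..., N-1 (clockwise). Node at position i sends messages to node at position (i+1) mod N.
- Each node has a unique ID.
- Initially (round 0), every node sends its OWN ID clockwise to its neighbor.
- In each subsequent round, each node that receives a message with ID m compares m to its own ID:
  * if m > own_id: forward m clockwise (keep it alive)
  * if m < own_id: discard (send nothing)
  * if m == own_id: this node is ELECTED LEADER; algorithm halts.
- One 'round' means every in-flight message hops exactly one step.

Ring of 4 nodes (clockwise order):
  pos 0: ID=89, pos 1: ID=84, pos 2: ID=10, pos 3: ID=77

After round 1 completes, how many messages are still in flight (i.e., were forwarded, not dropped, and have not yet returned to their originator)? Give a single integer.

Round 1: pos1(id84) recv 89: fwd; pos2(id10) recv 84: fwd; pos3(id77) recv 10: drop; pos0(id89) recv 77: drop
After round 1: 2 messages still in flight

Answer: 2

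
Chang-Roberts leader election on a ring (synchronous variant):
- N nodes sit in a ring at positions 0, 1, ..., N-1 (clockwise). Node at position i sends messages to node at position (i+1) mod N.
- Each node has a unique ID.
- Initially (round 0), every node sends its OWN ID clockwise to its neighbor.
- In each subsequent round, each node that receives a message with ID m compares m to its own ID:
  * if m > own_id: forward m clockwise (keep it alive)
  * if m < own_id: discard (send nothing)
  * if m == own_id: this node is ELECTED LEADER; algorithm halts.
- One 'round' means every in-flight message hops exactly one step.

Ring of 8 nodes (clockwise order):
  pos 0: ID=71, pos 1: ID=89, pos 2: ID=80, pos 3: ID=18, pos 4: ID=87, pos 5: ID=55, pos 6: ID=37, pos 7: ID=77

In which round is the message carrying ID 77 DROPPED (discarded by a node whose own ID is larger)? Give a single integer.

Round 1: pos1(id89) recv 71: drop; pos2(id80) recv 89: fwd; pos3(id18) recv 80: fwd; pos4(id87) recv 18: drop; pos5(id55) recv 87: fwd; pos6(id37) recv 55: fwd; pos7(id77) recv 37: drop; pos0(id71) recv 77: fwd
Round 2: pos3(id18) recv 89: fwd; pos4(id87) recv 80: drop; pos6(id37) recv 87: fwd; pos7(id77) recv 55: drop; pos1(id89) recv 77: drop
Round 3: pos4(id87) recv 89: fwd; pos7(id77) recv 87: fwd
Round 4: pos5(id55) recv 89: fwd; pos0(id71) recv 87: fwd
Round 5: pos6(id37) recv 89: fwd; pos1(id89) recv 87: drop
Round 6: pos7(id77) recv 89: fwd
Round 7: pos0(id71) recv 89: fwd
Round 8: pos1(id89) recv 89: ELECTED
Message ID 77 originates at pos 7; dropped at pos 1 in round 2

Answer: 2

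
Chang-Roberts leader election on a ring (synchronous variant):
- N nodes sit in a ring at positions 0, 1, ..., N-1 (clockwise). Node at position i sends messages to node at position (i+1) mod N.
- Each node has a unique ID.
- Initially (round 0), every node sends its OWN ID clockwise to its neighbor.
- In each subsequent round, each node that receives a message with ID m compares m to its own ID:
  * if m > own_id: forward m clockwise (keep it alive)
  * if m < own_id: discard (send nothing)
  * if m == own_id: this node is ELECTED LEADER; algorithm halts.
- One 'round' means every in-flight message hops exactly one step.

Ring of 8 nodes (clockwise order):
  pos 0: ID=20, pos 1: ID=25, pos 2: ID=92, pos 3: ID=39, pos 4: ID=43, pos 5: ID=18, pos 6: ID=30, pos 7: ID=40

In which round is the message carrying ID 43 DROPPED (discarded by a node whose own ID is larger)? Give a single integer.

Answer: 6

Derivation:
Round 1: pos1(id25) recv 20: drop; pos2(id92) recv 25: drop; pos3(id39) recv 92: fwd; pos4(id43) recv 39: drop; pos5(id18) recv 43: fwd; pos6(id30) recv 18: drop; pos7(id40) recv 30: drop; pos0(id20) recv 40: fwd
Round 2: pos4(id43) recv 92: fwd; pos6(id30) recv 43: fwd; pos1(id25) recv 40: fwd
Round 3: pos5(id18) recv 92: fwd; pos7(id40) recv 43: fwd; pos2(id92) recv 40: drop
Round 4: pos6(id30) recv 92: fwd; pos0(id20) recv 43: fwd
Round 5: pos7(id40) recv 92: fwd; pos1(id25) recv 43: fwd
Round 6: pos0(id20) recv 92: fwd; pos2(id92) recv 43: drop
Round 7: pos1(id25) recv 92: fwd
Round 8: pos2(id92) recv 92: ELECTED
Message ID 43 originates at pos 4; dropped at pos 2 in round 6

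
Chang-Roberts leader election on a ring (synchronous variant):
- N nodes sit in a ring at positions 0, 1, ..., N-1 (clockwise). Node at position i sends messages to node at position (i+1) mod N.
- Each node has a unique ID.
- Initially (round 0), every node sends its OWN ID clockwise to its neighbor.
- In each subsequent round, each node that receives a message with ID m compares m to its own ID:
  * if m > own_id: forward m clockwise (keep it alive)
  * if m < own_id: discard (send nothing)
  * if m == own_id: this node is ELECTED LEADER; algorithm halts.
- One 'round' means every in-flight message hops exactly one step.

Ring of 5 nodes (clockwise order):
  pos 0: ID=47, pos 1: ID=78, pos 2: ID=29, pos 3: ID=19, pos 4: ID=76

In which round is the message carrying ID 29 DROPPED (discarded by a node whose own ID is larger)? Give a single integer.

Round 1: pos1(id78) recv 47: drop; pos2(id29) recv 78: fwd; pos3(id19) recv 29: fwd; pos4(id76) recv 19: drop; pos0(id47) recv 76: fwd
Round 2: pos3(id19) recv 78: fwd; pos4(id76) recv 29: drop; pos1(id78) recv 76: drop
Round 3: pos4(id76) recv 78: fwd
Round 4: pos0(id47) recv 78: fwd
Round 5: pos1(id78) recv 78: ELECTED
Message ID 29 originates at pos 2; dropped at pos 4 in round 2

Answer: 2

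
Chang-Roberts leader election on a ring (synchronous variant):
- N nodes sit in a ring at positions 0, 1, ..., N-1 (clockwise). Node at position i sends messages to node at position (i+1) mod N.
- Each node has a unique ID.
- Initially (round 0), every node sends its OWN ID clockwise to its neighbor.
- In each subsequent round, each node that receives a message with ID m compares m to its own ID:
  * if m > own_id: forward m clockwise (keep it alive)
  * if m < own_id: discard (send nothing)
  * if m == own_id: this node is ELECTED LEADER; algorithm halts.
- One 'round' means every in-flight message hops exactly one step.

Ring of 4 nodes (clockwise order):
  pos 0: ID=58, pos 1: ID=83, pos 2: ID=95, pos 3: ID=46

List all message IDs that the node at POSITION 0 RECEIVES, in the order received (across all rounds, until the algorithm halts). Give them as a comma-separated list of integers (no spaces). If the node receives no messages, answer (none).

Answer: 46,95

Derivation:
Round 1: pos1(id83) recv 58: drop; pos2(id95) recv 83: drop; pos3(id46) recv 95: fwd; pos0(id58) recv 46: drop
Round 2: pos0(id58) recv 95: fwd
Round 3: pos1(id83) recv 95: fwd
Round 4: pos2(id95) recv 95: ELECTED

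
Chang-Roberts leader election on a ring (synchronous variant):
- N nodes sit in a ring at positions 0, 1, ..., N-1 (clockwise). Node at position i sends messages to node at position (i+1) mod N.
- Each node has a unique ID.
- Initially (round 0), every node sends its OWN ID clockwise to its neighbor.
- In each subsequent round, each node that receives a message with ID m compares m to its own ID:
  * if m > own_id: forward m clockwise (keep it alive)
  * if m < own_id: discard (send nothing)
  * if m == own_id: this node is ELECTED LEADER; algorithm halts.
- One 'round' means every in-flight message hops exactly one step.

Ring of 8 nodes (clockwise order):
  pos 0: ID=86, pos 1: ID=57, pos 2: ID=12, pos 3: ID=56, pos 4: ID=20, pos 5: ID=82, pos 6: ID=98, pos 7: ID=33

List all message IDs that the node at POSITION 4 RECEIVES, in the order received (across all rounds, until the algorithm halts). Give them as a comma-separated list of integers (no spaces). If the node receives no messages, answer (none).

Answer: 56,57,86,98

Derivation:
Round 1: pos1(id57) recv 86: fwd; pos2(id12) recv 57: fwd; pos3(id56) recv 12: drop; pos4(id20) recv 56: fwd; pos5(id82) recv 20: drop; pos6(id98) recv 82: drop; pos7(id33) recv 98: fwd; pos0(id86) recv 33: drop
Round 2: pos2(id12) recv 86: fwd; pos3(id56) recv 57: fwd; pos5(id82) recv 56: drop; pos0(id86) recv 98: fwd
Round 3: pos3(id56) recv 86: fwd; pos4(id20) recv 57: fwd; pos1(id57) recv 98: fwd
Round 4: pos4(id20) recv 86: fwd; pos5(id82) recv 57: drop; pos2(id12) recv 98: fwd
Round 5: pos5(id82) recv 86: fwd; pos3(id56) recv 98: fwd
Round 6: pos6(id98) recv 86: drop; pos4(id20) recv 98: fwd
Round 7: pos5(id82) recv 98: fwd
Round 8: pos6(id98) recv 98: ELECTED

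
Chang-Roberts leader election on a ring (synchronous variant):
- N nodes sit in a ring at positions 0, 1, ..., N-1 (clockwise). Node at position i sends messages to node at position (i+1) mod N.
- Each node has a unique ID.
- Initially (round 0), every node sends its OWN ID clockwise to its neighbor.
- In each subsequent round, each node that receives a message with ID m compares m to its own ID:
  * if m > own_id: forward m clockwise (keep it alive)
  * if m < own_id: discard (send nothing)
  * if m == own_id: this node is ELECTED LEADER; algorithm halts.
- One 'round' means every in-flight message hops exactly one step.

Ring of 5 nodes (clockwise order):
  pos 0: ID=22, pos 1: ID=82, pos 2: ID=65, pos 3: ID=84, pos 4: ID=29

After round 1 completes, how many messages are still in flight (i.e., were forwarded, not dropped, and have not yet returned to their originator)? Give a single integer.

Round 1: pos1(id82) recv 22: drop; pos2(id65) recv 82: fwd; pos3(id84) recv 65: drop; pos4(id29) recv 84: fwd; pos0(id22) recv 29: fwd
After round 1: 3 messages still in flight

Answer: 3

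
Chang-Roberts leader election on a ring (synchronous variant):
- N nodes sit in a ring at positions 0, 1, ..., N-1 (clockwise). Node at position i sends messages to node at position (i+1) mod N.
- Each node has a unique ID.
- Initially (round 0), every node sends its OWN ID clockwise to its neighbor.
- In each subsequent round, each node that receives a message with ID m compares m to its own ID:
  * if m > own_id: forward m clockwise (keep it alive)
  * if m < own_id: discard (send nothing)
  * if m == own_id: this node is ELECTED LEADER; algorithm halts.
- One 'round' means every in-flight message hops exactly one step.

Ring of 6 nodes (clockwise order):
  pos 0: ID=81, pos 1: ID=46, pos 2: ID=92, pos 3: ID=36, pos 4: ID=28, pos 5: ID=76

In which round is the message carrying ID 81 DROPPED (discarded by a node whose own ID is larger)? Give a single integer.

Round 1: pos1(id46) recv 81: fwd; pos2(id92) recv 46: drop; pos3(id36) recv 92: fwd; pos4(id28) recv 36: fwd; pos5(id76) recv 28: drop; pos0(id81) recv 76: drop
Round 2: pos2(id92) recv 81: drop; pos4(id28) recv 92: fwd; pos5(id76) recv 36: drop
Round 3: pos5(id76) recv 92: fwd
Round 4: pos0(id81) recv 92: fwd
Round 5: pos1(id46) recv 92: fwd
Round 6: pos2(id92) recv 92: ELECTED
Message ID 81 originates at pos 0; dropped at pos 2 in round 2

Answer: 2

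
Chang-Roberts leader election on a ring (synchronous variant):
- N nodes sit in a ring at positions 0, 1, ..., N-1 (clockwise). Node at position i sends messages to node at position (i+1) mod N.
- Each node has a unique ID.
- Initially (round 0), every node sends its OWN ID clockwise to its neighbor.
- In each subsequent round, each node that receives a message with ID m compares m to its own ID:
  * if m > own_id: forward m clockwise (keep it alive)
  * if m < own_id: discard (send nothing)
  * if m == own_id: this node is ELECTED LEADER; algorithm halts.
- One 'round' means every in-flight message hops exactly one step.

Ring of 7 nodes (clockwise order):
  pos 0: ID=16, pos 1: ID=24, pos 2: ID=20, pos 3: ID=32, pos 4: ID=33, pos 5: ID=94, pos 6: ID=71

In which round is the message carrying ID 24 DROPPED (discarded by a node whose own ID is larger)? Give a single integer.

Round 1: pos1(id24) recv 16: drop; pos2(id20) recv 24: fwd; pos3(id32) recv 20: drop; pos4(id33) recv 32: drop; pos5(id94) recv 33: drop; pos6(id71) recv 94: fwd; pos0(id16) recv 71: fwd
Round 2: pos3(id32) recv 24: drop; pos0(id16) recv 94: fwd; pos1(id24) recv 71: fwd
Round 3: pos1(id24) recv 94: fwd; pos2(id20) recv 71: fwd
Round 4: pos2(id20) recv 94: fwd; pos3(id32) recv 71: fwd
Round 5: pos3(id32) recv 94: fwd; pos4(id33) recv 71: fwd
Round 6: pos4(id33) recv 94: fwd; pos5(id94) recv 71: drop
Round 7: pos5(id94) recv 94: ELECTED
Message ID 24 originates at pos 1; dropped at pos 3 in round 2

Answer: 2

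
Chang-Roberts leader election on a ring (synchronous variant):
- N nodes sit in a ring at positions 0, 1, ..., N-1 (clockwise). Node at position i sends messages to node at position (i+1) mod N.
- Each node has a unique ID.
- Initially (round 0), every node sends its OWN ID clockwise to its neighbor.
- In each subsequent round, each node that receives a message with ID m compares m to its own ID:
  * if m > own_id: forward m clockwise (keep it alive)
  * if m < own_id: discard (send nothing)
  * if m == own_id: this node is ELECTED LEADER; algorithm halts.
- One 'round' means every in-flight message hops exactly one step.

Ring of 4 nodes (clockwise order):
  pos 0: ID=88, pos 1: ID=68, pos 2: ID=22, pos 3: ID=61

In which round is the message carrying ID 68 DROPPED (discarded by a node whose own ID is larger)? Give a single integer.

Answer: 3

Derivation:
Round 1: pos1(id68) recv 88: fwd; pos2(id22) recv 68: fwd; pos3(id61) recv 22: drop; pos0(id88) recv 61: drop
Round 2: pos2(id22) recv 88: fwd; pos3(id61) recv 68: fwd
Round 3: pos3(id61) recv 88: fwd; pos0(id88) recv 68: drop
Round 4: pos0(id88) recv 88: ELECTED
Message ID 68 originates at pos 1; dropped at pos 0 in round 3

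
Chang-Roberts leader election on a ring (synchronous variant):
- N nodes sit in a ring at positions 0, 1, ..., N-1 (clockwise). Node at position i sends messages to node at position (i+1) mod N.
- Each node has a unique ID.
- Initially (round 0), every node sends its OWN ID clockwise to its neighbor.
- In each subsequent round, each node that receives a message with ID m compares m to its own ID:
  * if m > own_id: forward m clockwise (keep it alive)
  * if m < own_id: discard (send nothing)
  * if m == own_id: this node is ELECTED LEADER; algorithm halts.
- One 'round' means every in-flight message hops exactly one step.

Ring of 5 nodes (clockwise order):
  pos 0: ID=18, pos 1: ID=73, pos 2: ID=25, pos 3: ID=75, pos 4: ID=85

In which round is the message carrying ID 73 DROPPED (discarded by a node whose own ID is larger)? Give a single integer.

Round 1: pos1(id73) recv 18: drop; pos2(id25) recv 73: fwd; pos3(id75) recv 25: drop; pos4(id85) recv 75: drop; pos0(id18) recv 85: fwd
Round 2: pos3(id75) recv 73: drop; pos1(id73) recv 85: fwd
Round 3: pos2(id25) recv 85: fwd
Round 4: pos3(id75) recv 85: fwd
Round 5: pos4(id85) recv 85: ELECTED
Message ID 73 originates at pos 1; dropped at pos 3 in round 2

Answer: 2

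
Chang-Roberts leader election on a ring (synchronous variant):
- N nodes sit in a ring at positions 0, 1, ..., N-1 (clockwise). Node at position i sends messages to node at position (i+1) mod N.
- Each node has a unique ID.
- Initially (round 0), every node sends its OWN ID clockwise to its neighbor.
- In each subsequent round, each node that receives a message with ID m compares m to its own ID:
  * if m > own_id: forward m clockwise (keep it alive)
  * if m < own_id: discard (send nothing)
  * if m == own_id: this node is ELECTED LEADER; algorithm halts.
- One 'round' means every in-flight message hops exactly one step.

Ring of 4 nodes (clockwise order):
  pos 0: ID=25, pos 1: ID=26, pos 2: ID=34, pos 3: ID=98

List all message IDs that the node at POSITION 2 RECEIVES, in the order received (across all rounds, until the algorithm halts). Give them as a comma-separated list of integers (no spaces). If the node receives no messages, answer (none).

Round 1: pos1(id26) recv 25: drop; pos2(id34) recv 26: drop; pos3(id98) recv 34: drop; pos0(id25) recv 98: fwd
Round 2: pos1(id26) recv 98: fwd
Round 3: pos2(id34) recv 98: fwd
Round 4: pos3(id98) recv 98: ELECTED

Answer: 26,98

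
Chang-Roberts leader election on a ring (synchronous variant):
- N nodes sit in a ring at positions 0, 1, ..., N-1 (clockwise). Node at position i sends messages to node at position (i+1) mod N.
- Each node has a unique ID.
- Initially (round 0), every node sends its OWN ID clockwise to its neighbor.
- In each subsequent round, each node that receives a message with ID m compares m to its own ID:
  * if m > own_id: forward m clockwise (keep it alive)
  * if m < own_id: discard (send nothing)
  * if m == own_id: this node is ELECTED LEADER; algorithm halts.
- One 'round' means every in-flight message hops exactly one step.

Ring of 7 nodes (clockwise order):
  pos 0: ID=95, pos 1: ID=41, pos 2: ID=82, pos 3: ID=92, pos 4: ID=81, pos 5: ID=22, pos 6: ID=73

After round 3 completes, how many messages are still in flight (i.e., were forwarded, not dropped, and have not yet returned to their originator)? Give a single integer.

Answer: 2

Derivation:
Round 1: pos1(id41) recv 95: fwd; pos2(id82) recv 41: drop; pos3(id92) recv 82: drop; pos4(id81) recv 92: fwd; pos5(id22) recv 81: fwd; pos6(id73) recv 22: drop; pos0(id95) recv 73: drop
Round 2: pos2(id82) recv 95: fwd; pos5(id22) recv 92: fwd; pos6(id73) recv 81: fwd
Round 3: pos3(id92) recv 95: fwd; pos6(id73) recv 92: fwd; pos0(id95) recv 81: drop
After round 3: 2 messages still in flight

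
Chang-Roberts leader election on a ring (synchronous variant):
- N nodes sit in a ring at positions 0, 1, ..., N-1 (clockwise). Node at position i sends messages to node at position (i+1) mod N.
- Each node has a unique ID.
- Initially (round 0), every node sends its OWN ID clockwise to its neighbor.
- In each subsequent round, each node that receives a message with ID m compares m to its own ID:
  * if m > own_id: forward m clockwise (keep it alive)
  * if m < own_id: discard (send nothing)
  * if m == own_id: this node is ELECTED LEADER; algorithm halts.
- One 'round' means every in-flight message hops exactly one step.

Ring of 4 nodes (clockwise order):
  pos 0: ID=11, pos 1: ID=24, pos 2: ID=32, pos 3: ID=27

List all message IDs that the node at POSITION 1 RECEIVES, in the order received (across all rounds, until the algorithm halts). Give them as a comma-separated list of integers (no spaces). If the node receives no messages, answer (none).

Round 1: pos1(id24) recv 11: drop; pos2(id32) recv 24: drop; pos3(id27) recv 32: fwd; pos0(id11) recv 27: fwd
Round 2: pos0(id11) recv 32: fwd; pos1(id24) recv 27: fwd
Round 3: pos1(id24) recv 32: fwd; pos2(id32) recv 27: drop
Round 4: pos2(id32) recv 32: ELECTED

Answer: 11,27,32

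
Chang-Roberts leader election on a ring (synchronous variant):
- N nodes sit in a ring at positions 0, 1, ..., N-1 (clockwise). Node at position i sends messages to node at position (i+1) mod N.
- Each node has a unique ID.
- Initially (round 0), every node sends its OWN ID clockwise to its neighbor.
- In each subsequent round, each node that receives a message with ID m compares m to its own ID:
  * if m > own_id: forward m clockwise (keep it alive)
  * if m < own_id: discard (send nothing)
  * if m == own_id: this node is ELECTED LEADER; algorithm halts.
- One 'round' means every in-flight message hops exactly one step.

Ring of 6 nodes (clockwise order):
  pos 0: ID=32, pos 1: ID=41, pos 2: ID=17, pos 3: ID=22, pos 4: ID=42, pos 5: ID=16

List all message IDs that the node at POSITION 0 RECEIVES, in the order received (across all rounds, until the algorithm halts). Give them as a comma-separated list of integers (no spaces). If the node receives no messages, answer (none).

Answer: 16,42

Derivation:
Round 1: pos1(id41) recv 32: drop; pos2(id17) recv 41: fwd; pos3(id22) recv 17: drop; pos4(id42) recv 22: drop; pos5(id16) recv 42: fwd; pos0(id32) recv 16: drop
Round 2: pos3(id22) recv 41: fwd; pos0(id32) recv 42: fwd
Round 3: pos4(id42) recv 41: drop; pos1(id41) recv 42: fwd
Round 4: pos2(id17) recv 42: fwd
Round 5: pos3(id22) recv 42: fwd
Round 6: pos4(id42) recv 42: ELECTED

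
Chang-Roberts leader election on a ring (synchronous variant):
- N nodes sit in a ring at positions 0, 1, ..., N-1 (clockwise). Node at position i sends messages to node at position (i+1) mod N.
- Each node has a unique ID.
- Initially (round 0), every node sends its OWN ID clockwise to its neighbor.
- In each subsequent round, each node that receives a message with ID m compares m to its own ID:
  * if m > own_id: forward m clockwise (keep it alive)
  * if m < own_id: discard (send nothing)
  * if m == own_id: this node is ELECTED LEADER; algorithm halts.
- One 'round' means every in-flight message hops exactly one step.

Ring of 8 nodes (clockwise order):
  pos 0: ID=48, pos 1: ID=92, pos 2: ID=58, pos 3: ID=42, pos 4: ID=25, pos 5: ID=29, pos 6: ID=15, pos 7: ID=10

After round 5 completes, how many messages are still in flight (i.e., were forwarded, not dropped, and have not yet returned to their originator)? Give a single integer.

Answer: 2

Derivation:
Round 1: pos1(id92) recv 48: drop; pos2(id58) recv 92: fwd; pos3(id42) recv 58: fwd; pos4(id25) recv 42: fwd; pos5(id29) recv 25: drop; pos6(id15) recv 29: fwd; pos7(id10) recv 15: fwd; pos0(id48) recv 10: drop
Round 2: pos3(id42) recv 92: fwd; pos4(id25) recv 58: fwd; pos5(id29) recv 42: fwd; pos7(id10) recv 29: fwd; pos0(id48) recv 15: drop
Round 3: pos4(id25) recv 92: fwd; pos5(id29) recv 58: fwd; pos6(id15) recv 42: fwd; pos0(id48) recv 29: drop
Round 4: pos5(id29) recv 92: fwd; pos6(id15) recv 58: fwd; pos7(id10) recv 42: fwd
Round 5: pos6(id15) recv 92: fwd; pos7(id10) recv 58: fwd; pos0(id48) recv 42: drop
After round 5: 2 messages still in flight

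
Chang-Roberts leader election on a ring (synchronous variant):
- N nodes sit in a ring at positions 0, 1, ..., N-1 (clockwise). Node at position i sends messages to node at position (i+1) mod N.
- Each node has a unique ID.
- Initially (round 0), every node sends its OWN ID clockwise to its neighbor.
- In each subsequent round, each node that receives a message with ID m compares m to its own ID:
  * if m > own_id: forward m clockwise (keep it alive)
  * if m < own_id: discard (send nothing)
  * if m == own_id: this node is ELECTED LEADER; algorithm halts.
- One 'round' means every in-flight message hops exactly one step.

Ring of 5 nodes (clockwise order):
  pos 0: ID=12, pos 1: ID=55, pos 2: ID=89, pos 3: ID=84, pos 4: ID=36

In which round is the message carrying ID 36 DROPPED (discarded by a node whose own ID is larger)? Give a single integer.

Answer: 2

Derivation:
Round 1: pos1(id55) recv 12: drop; pos2(id89) recv 55: drop; pos3(id84) recv 89: fwd; pos4(id36) recv 84: fwd; pos0(id12) recv 36: fwd
Round 2: pos4(id36) recv 89: fwd; pos0(id12) recv 84: fwd; pos1(id55) recv 36: drop
Round 3: pos0(id12) recv 89: fwd; pos1(id55) recv 84: fwd
Round 4: pos1(id55) recv 89: fwd; pos2(id89) recv 84: drop
Round 5: pos2(id89) recv 89: ELECTED
Message ID 36 originates at pos 4; dropped at pos 1 in round 2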